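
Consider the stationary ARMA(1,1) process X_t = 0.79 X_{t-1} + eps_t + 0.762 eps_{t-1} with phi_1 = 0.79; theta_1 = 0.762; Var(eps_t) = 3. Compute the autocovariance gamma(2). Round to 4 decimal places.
\gamma(2) = 15.6756

Multiply the model equation by X_{t-k} and take expectations. With theta_0 = psi_0 = 1 and psi_j the MA(infinity) weights, this gives
  gamma(k) - sum_i phi_i gamma(k-i) = c_k,
  c_k = sigma^2 * sum_{j=k..q} theta_j psi_{j-k}   (c_k = 0 for k > q),
using gamma(-m) = gamma(m).
psi-weights needed (psi_j = theta_j + sum_i phi_i psi_{j-i}):
  psi_1 = theta_1 + phi_1 = 0.762 + (0.79) = 1.552
Right-hand sides:
  c_0 = sigma^2 (1 + theta_1 psi_1) = 3 * (1 + (0.762)(1.552)) = 3 * 2.182624 = 6.547872
  c_1 = sigma^2 theta_1 = 3 * (0.762) = 2.286
  c_2 = 0
Equations for k = 0 and k = 1 (AR order 1):
  gamma(0) = phi_1 gamma(1) + c_0
  gamma(1) = phi_1 gamma(0) + c_1
Substituting the second into the first: gamma(0) (1 - phi_1^2) = c_0 + phi_1 c_1, so
  gamma(0) = (c_0 + phi_1 c_1) / (1 - phi_1^2) = (6.547872 + (0.79)(2.286)) / (1 - (0.79)^2) = 8.353812 / 0.3759 = 22.223496.
  gamma(1) = phi_1 gamma(0) + c_1 = (0.79)(22.223496) + (2.286) = 19.842562.
For k = 2 (> q): gamma(2) = phi_1 gamma(1) = (0.79)(19.842562) = 15.675624.
Therefore gamma(2) = 15.6756 (to 4 decimal places).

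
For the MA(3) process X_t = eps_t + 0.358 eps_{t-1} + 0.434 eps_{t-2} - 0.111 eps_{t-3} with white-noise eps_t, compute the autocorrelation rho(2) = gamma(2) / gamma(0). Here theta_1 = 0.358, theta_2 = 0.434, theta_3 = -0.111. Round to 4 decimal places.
\rho(2) = 0.2967

For an MA(q) process with theta_0 = 1, the autocovariance is
  gamma(k) = sigma^2 * sum_{i=0..q-k} theta_i * theta_{i+k},
and rho(k) = gamma(k) / gamma(0). Sigma^2 cancels.
  numerator   = (1)*(0.434) + (0.358)*(-0.111) = 0.394262.
  denominator = (1)^2 + (0.358)^2 + (0.434)^2 + (-0.111)^2 = 1.328841.
  rho(2) = 0.394262 / 1.328841 = 0.2967.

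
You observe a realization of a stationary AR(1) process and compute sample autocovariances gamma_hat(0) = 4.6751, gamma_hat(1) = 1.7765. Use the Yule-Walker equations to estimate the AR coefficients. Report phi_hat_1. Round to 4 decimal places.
\hat\phi_{1} = 0.3800

The Yule-Walker equations for an AR(p) process read, in matrix form,
  Gamma_p phi = r_p,   with   (Gamma_p)_{ij} = gamma(|i - j|),
                       (r_p)_i = gamma(i),   i,j = 1..p.
Substitute the sample gammas (Toeplitz matrix and right-hand side of size 1):
  Gamma_p = [[4.6751]]
  r_p     = [1.7765]
With p = 1 this is the single equation gamma(0) phi_1 = gamma(1):
  phi_hat_1 = gamma(1) / gamma(0) = 1.7765 / 4.6751 = 0.3800.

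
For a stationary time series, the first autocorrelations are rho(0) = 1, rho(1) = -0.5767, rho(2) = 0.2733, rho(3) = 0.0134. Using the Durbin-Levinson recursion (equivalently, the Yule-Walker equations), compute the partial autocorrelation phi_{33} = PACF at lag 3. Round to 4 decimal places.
\phi_{33} = 0.2020

The PACF at lag k is phi_{kk}, the last component of the solution
to the Yule-Walker system G_k phi = r_k where
  (G_k)_{ij} = rho(|i - j|), (r_k)_i = rho(i), i,j = 1..k.
Equivalently, Durbin-Levinson gives phi_{kk} iteratively:
  phi_{11} = rho(1)
  phi_{kk} = [rho(k) - sum_{j=1..k-1} phi_{k-1,j} rho(k-j)]
            / [1 - sum_{j=1..k-1} phi_{k-1,j} rho(j)],
  phi_{k,j} = phi_{k-1,j} - phi_{kk} phi_{k-1,k-j},  j = 1..k-1.
Step k = 1:
  phi_11 = rho(1) = -0.5767.
Step k = 2:
  phi_22 = [rho(2) - phi_11 rho(1)] / [1 - phi_11 rho(1)] = [0.2733 - (-0.5767)(-0.5767)] / [1 - (-0.5767)(-0.5767)]
         = -0.05928289 / 0.66741711 = -0.088824.
  Update: phi_21 = phi_11 - phi_22 phi_11 = -0.5767 - (-0.088824)(-0.5767) = -0.627925.
Step k = 3:
  phi_33 = [rho(3) - phi_21 rho(2) - phi_22 rho(1)] / [1 - phi_21 rho(1) - phi_22 rho(2)]
    numerator   = 0.0134 - (-0.627925)(0.2733) - (-0.088824)(-0.5767) = 0.1337869
    denominator = 1 - (-0.627925)(-0.5767) - (-0.088824)(0.2733) = 0.66215135
  phi_33 = 0.1337869 / 0.66215135 = 0.202.
Therefore phi_{33} = 0.2020.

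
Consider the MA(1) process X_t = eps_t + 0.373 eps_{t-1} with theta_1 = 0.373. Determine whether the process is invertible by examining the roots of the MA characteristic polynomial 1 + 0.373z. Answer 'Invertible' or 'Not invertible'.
\text{Invertible}

The MA(q) characteristic polynomial is P(z) = 1 + 0.373z.
Invertibility requires all roots to lie outside the unit circle, i.e. |z| > 1 for every root.
This is linear in z: 1 + (0.373) z = 0  =>  z = -1/(0.373) = -2.680965,  |z| = 2.680965.
Moduli of all roots: 2.6810.
All moduli strictly greater than 1? Yes.
Verdict: Invertible.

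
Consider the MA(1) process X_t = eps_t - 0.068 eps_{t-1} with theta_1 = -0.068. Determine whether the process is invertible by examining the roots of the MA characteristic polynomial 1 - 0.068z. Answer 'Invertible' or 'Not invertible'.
\text{Invertible}

The MA(q) characteristic polynomial is P(z) = 1 - 0.068z.
Invertibility requires all roots to lie outside the unit circle, i.e. |z| > 1 for every root.
This is linear in z: 1 + (-0.068) z = 0  =>  z = -1/(-0.068) = 14.705882,  |z| = 14.705882.
Moduli of all roots: 14.7059.
All moduli strictly greater than 1? Yes.
Verdict: Invertible.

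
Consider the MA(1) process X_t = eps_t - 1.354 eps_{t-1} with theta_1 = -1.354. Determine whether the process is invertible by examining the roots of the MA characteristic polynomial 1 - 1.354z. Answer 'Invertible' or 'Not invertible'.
\text{Not invertible}

The MA(q) characteristic polynomial is P(z) = 1 - 1.354z.
Invertibility requires all roots to lie outside the unit circle, i.e. |z| > 1 for every root.
This is linear in z: 1 + (-1.354) z = 0  =>  z = -1/(-1.354) = 0.738552,  |z| = 0.738552.
Moduli of all roots: 0.7386.
All moduli strictly greater than 1? No.
Verdict: Not invertible.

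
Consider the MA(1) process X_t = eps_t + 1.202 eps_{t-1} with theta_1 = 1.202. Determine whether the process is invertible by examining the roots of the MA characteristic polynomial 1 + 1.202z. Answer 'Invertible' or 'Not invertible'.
\text{Not invertible}

The MA(q) characteristic polynomial is P(z) = 1 + 1.202z.
Invertibility requires all roots to lie outside the unit circle, i.e. |z| > 1 for every root.
This is linear in z: 1 + (1.202) z = 0  =>  z = -1/(1.202) = -0.831947,  |z| = 0.831947.
Moduli of all roots: 0.8319.
All moduli strictly greater than 1? No.
Verdict: Not invertible.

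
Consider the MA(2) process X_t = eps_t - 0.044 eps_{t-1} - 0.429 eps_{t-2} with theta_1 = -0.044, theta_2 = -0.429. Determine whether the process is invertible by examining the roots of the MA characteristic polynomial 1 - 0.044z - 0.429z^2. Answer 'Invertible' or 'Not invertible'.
\text{Invertible}

The MA(q) characteristic polynomial is P(z) = 1 - 0.044z - 0.429z^2.
Invertibility requires all roots to lie outside the unit circle, i.e. |z| > 1 for every root.
Set 1 + (-0.044) z + (-0.429) z^2 = 0, i.e. a z^2 + b z + c = 0 with a = -0.429, b = -0.044, c = 1.
Discriminant D = b^2 - 4ac = (-0.044)^2 - 4*(-0.429)*1 = 0.001936 - (-1.716) = 1.717936.
D >= 0, so the roots are real: z = (-b +/- sqrt(D)) / (2a) = (0.044 +/- 1.310701) / (-0.858).
  z_1 = (0.044 + 1.310701) / (-0.858) = -1.5789,   |z_1| = 1.5789.
  z_2 = (0.044 - 1.310701) / (-0.858) = 1.4763,   |z_2| = 1.4763.
Moduli of all roots: 1.5789, 1.4763.
All moduli strictly greater than 1? Yes.
Verdict: Invertible.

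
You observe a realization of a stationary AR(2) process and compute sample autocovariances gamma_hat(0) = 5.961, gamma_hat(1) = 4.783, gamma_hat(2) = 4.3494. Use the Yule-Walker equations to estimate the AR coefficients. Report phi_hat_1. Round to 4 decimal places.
\hat\phi_{1} = 0.6090

The Yule-Walker equations for an AR(p) process read, in matrix form,
  Gamma_p phi = r_p,   with   (Gamma_p)_{ij} = gamma(|i - j|),
                       (r_p)_i = gamma(i),   i,j = 1..p.
Substitute the sample gammas (Toeplitz matrix and right-hand side of size 2):
  Gamma_p = [[5.961, 4.783], [4.783, 5.961]]
  r_p     = [4.783, 4.3494]
Written out:
  5.961 phi_1 + 4.783 phi_2 = 4.783
  4.783 phi_1 + 5.961 phi_2 = 4.3494
Solve by Cramer's rule:
  det = gamma(0)^2 - gamma(1)^2 = (5.961)^2 - (4.783)^2 = 35.533521 - 22.877089 = 12.656432
  phi_hat_1 = [gamma(1) gamma(0) - gamma(1) gamma(2)] / det = [(4.783)(5.961) - (4.783)(4.3494)] / 12.656432 = 7.7082828 / 12.656432 = 0.609
  phi_hat_2 = [gamma(0) gamma(2) - gamma(1)^2] / det = [(5.961)(4.3494) - (4.783)^2] / 12.656432 = 3.0496844 / 12.656432 = 0.241
So phi_hat = [0.6090, 0.2410].
Therefore phi_hat_1 = 0.6090.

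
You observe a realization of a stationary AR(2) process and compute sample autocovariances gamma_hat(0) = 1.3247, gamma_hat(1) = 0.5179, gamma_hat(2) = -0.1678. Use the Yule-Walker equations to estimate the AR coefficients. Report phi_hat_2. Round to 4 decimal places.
\hat\phi_{2} = -0.3299

The Yule-Walker equations for an AR(p) process read, in matrix form,
  Gamma_p phi = r_p,   with   (Gamma_p)_{ij} = gamma(|i - j|),
                       (r_p)_i = gamma(i),   i,j = 1..p.
Substitute the sample gammas (Toeplitz matrix and right-hand side of size 2):
  Gamma_p = [[1.3247, 0.5179], [0.5179, 1.3247]]
  r_p     = [0.5179, -0.1678]
Written out:
  1.3247 phi_1 + 0.5179 phi_2 = 0.5179
  0.5179 phi_1 + 1.3247 phi_2 = -0.1678
Solve by Cramer's rule:
  det = gamma(0)^2 - gamma(1)^2 = (1.3247)^2 - (0.5179)^2 = 1.75483009 - 0.26822041 = 1.48660968
  phi_hat_1 = [gamma(1) gamma(0) - gamma(1) gamma(2)] / det = [(0.5179)(1.3247) - (0.5179)(-0.1678)] / 1.48660968 = 0.77296575 / 1.48660968 = 0.52
  phi_hat_2 = [gamma(0) gamma(2) - gamma(1)^2] / det = [(1.3247)(-0.1678) - (0.5179)^2] / 1.48660968 = -0.49050507 / 1.48660968 = -0.3299
So phi_hat = [0.5200, -0.3299].
Therefore phi_hat_2 = -0.3299.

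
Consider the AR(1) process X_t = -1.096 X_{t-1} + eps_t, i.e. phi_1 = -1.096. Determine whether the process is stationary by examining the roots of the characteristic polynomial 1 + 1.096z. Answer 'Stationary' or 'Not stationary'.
\text{Not stationary}

The AR(p) characteristic polynomial is P(z) = 1 + 1.096z.
Stationarity requires all roots to lie outside the unit circle, i.e. |z| > 1 for every root.
This is linear in z: 1 + (1.096) z = 0  =>  z = -1/(1.096) = -0.912409,  |z| = 0.912409.
Moduli of all roots: 0.9124.
All moduli strictly greater than 1? No.
Verdict: Not stationary.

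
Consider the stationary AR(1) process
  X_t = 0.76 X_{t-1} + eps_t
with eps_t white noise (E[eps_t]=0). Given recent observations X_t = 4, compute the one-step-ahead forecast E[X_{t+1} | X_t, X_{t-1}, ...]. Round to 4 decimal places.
E[X_{t+1} \mid \mathcal F_t] = 3.0400

For an AR(p) model X_t = c + sum_i phi_i X_{t-i} + eps_t, the
one-step-ahead conditional mean is
  E[X_{t+1} | X_t, ...] = c + sum_i phi_i X_{t+1-i}.
Substitute known values:
  E[X_{t+1} | ...] = (0.76) * (4)
                   = 3.0400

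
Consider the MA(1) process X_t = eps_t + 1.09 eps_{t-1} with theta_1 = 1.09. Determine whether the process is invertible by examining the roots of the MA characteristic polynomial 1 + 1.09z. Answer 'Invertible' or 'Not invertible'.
\text{Not invertible}

The MA(q) characteristic polynomial is P(z) = 1 + 1.09z.
Invertibility requires all roots to lie outside the unit circle, i.e. |z| > 1 for every root.
This is linear in z: 1 + (1.09) z = 0  =>  z = -1/(1.09) = -0.917431,  |z| = 0.917431.
Moduli of all roots: 0.9174.
All moduli strictly greater than 1? No.
Verdict: Not invertible.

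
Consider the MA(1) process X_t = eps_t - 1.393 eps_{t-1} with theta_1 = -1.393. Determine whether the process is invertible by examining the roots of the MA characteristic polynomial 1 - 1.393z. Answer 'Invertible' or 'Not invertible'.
\text{Not invertible}

The MA(q) characteristic polynomial is P(z) = 1 - 1.393z.
Invertibility requires all roots to lie outside the unit circle, i.e. |z| > 1 for every root.
This is linear in z: 1 + (-1.393) z = 0  =>  z = -1/(-1.393) = 0.717875,  |z| = 0.717875.
Moduli of all roots: 0.7179.
All moduli strictly greater than 1? No.
Verdict: Not invertible.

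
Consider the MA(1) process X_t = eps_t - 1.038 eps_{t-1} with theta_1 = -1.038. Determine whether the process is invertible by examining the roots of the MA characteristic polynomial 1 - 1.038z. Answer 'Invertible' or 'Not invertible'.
\text{Not invertible}

The MA(q) characteristic polynomial is P(z) = 1 - 1.038z.
Invertibility requires all roots to lie outside the unit circle, i.e. |z| > 1 for every root.
This is linear in z: 1 + (-1.038) z = 0  =>  z = -1/(-1.038) = 0.963391,  |z| = 0.963391.
Moduli of all roots: 0.9634.
All moduli strictly greater than 1? No.
Verdict: Not invertible.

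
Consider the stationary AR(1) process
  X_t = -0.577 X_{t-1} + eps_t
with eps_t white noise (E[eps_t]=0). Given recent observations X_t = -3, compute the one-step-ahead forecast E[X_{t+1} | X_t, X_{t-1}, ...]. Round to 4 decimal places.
E[X_{t+1} \mid \mathcal F_t] = 1.7310

For an AR(p) model X_t = c + sum_i phi_i X_{t-i} + eps_t, the
one-step-ahead conditional mean is
  E[X_{t+1} | X_t, ...] = c + sum_i phi_i X_{t+1-i}.
Substitute known values:
  E[X_{t+1} | ...] = (-0.577) * (-3)
                   = 1.7310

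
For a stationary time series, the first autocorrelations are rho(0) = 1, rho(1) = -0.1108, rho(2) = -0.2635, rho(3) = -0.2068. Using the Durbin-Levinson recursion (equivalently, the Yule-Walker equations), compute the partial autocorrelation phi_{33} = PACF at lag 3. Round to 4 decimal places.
\phi_{33} = -0.3020

The PACF at lag k is phi_{kk}, the last component of the solution
to the Yule-Walker system G_k phi = r_k where
  (G_k)_{ij} = rho(|i - j|), (r_k)_i = rho(i), i,j = 1..k.
Equivalently, Durbin-Levinson gives phi_{kk} iteratively:
  phi_{11} = rho(1)
  phi_{kk} = [rho(k) - sum_{j=1..k-1} phi_{k-1,j} rho(k-j)]
            / [1 - sum_{j=1..k-1} phi_{k-1,j} rho(j)],
  phi_{k,j} = phi_{k-1,j} - phi_{kk} phi_{k-1,k-j},  j = 1..k-1.
Step k = 1:
  phi_11 = rho(1) = -0.1108.
Step k = 2:
  phi_22 = [rho(2) - phi_11 rho(1)] / [1 - phi_11 rho(1)] = [-0.2635 - (-0.1108)(-0.1108)] / [1 - (-0.1108)(-0.1108)]
         = -0.27577664 / 0.98772336 = -0.279204.
  Update: phi_21 = phi_11 - phi_22 phi_11 = -0.1108 - (-0.279204)(-0.1108) = -0.141736.
Step k = 3:
  phi_33 = [rho(3) - phi_21 rho(2) - phi_22 rho(1)] / [1 - phi_21 rho(1) - phi_22 rho(2)]
    numerator   = -0.2068 - (-0.141736)(-0.2635) - (-0.279204)(-0.1108) = -0.27508323
    denominator = 1 - (-0.141736)(-0.1108) - (-0.279204)(-0.2635) = 0.91072533
  phi_33 = -0.27508323 / 0.91072533 = -0.302.
Therefore phi_{33} = -0.3020.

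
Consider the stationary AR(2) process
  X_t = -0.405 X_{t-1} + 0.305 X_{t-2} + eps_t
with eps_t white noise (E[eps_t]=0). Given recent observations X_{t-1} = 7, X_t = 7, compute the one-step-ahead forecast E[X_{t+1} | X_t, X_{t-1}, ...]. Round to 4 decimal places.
E[X_{t+1} \mid \mathcal F_t] = -0.7000

For an AR(p) model X_t = c + sum_i phi_i X_{t-i} + eps_t, the
one-step-ahead conditional mean is
  E[X_{t+1} | X_t, ...] = c + sum_i phi_i X_{t+1-i}.
Substitute known values:
  E[X_{t+1} | ...] = (-0.405) * (7) + (0.305) * (7)
                   = -0.7000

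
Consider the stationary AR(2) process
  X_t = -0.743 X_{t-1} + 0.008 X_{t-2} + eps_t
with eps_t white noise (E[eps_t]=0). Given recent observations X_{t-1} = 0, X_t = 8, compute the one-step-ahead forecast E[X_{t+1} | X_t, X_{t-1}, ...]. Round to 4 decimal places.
E[X_{t+1} \mid \mathcal F_t] = -5.9440

For an AR(p) model X_t = c + sum_i phi_i X_{t-i} + eps_t, the
one-step-ahead conditional mean is
  E[X_{t+1} | X_t, ...] = c + sum_i phi_i X_{t+1-i}.
Substitute known values:
  E[X_{t+1} | ...] = (-0.743) * (8) + (0.008) * (0)
                   = -5.9440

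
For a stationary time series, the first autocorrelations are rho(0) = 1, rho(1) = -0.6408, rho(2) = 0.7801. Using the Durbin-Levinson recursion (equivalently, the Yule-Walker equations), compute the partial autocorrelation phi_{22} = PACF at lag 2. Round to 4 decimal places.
\phi_{22} = 0.6269

The PACF at lag k is phi_{kk}, the last component of the solution
to the Yule-Walker system G_k phi = r_k where
  (G_k)_{ij} = rho(|i - j|), (r_k)_i = rho(i), i,j = 1..k.
Equivalently, Durbin-Levinson gives phi_{kk} iteratively:
  phi_{11} = rho(1)
  phi_{kk} = [rho(k) - sum_{j=1..k-1} phi_{k-1,j} rho(k-j)]
            / [1 - sum_{j=1..k-1} phi_{k-1,j} rho(j)],
  phi_{k,j} = phi_{k-1,j} - phi_{kk} phi_{k-1,k-j},  j = 1..k-1.
Step k = 1:
  phi_11 = rho(1) = -0.6408.
Step k = 2:
  phi_22 = [rho(2) - phi_11 rho(1)] / [1 - phi_11 rho(1)] = [0.7801 - (-0.6408)(-0.6408)] / [1 - (-0.6408)(-0.6408)]
         = 0.36947536 / 0.58937536 = 0.6269.
Therefore phi_{22} = 0.6269.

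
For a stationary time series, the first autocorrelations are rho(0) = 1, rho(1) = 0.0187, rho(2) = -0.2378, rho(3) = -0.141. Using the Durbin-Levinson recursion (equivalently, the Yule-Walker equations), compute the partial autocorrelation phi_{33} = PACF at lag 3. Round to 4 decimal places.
\phi_{33} = -0.1390

The PACF at lag k is phi_{kk}, the last component of the solution
to the Yule-Walker system G_k phi = r_k where
  (G_k)_{ij} = rho(|i - j|), (r_k)_i = rho(i), i,j = 1..k.
Equivalently, Durbin-Levinson gives phi_{kk} iteratively:
  phi_{11} = rho(1)
  phi_{kk} = [rho(k) - sum_{j=1..k-1} phi_{k-1,j} rho(k-j)]
            / [1 - sum_{j=1..k-1} phi_{k-1,j} rho(j)],
  phi_{k,j} = phi_{k-1,j} - phi_{kk} phi_{k-1,k-j},  j = 1..k-1.
Step k = 1:
  phi_11 = rho(1) = 0.0187.
Step k = 2:
  phi_22 = [rho(2) - phi_11 rho(1)] / [1 - phi_11 rho(1)] = [-0.2378 - (0.0187)(0.0187)] / [1 - (0.0187)(0.0187)]
         = -0.23814969 / 0.99965031 = -0.238233.
  Update: phi_21 = phi_11 - phi_22 phi_11 = 0.0187 - (-0.238233)(0.0187) = 0.023155.
Step k = 3:
  phi_33 = [rho(3) - phi_21 rho(2) - phi_22 rho(1)] / [1 - phi_21 rho(1) - phi_22 rho(2)]
    numerator   = -0.141 - (0.023155)(-0.2378) - (-0.238233)(0.0187) = -0.13103879
    denominator = 1 - (0.023155)(0.0187) - (-0.238233)(-0.2378) = 0.9429152
  phi_33 = -0.13103879 / 0.9429152 = -0.139.
Therefore phi_{33} = -0.1390.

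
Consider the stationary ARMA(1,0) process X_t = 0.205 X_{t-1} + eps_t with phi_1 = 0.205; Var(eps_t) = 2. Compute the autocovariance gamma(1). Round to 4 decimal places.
\gamma(1) = 0.4280

Multiply the model equation by X_{t-k} and take expectations. With theta_0 = psi_0 = 1 and psi_j the MA(infinity) weights, this gives
  gamma(k) - sum_i phi_i gamma(k-i) = c_k,
  c_k = sigma^2 * sum_{j=k..q} theta_j psi_{j-k}   (c_k = 0 for k > q),
using gamma(-m) = gamma(m).
Pure AR (q = 0): c_0 = sigma^2 = 2, c_k = 0 for k >= 1.
Equations for k = 0 and k = 1 (AR order 1):
  gamma(0) = phi_1 gamma(1) + c_0
  gamma(1) = phi_1 gamma(0) + c_1
Substituting the second into the first: gamma(0) (1 - phi_1^2) = c_0 + phi_1 c_1, so
  gamma(0) = c_0 / (1 - phi_1^2) = 2 / (1 - (0.205)^2) = 2 / 0.957975 = 2.087737.
  gamma(1) = phi_1 gamma(0) = (0.205)(2.087737) = 0.427986.
Therefore gamma(1) = 0.4280 (to 4 decimal places).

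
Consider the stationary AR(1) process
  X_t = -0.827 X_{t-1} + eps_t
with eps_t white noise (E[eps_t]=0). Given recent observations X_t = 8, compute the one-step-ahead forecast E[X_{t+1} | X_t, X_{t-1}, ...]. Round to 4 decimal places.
E[X_{t+1} \mid \mathcal F_t] = -6.6160

For an AR(p) model X_t = c + sum_i phi_i X_{t-i} + eps_t, the
one-step-ahead conditional mean is
  E[X_{t+1} | X_t, ...] = c + sum_i phi_i X_{t+1-i}.
Substitute known values:
  E[X_{t+1} | ...] = (-0.827) * (8)
                   = -6.6160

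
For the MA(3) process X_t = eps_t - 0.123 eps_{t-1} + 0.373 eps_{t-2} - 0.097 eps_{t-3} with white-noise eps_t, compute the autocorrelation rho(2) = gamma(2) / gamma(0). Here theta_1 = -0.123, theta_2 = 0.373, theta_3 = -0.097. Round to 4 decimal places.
\rho(2) = 0.3308

For an MA(q) process with theta_0 = 1, the autocovariance is
  gamma(k) = sigma^2 * sum_{i=0..q-k} theta_i * theta_{i+k},
and rho(k) = gamma(k) / gamma(0). Sigma^2 cancels.
  numerator   = (1)*(0.373) + (-0.123)*(-0.097) = 0.384931.
  denominator = (1)^2 + (-0.123)^2 + (0.373)^2 + (-0.097)^2 = 1.163667.
  rho(2) = 0.384931 / 1.163667 = 0.3308.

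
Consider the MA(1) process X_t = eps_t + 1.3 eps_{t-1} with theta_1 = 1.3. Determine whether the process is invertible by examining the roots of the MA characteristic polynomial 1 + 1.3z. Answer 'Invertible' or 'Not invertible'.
\text{Not invertible}

The MA(q) characteristic polynomial is P(z) = 1 + 1.3z.
Invertibility requires all roots to lie outside the unit circle, i.e. |z| > 1 for every root.
This is linear in z: 1 + (1.3) z = 0  =>  z = -1/(1.3) = -0.769231,  |z| = 0.769231.
Moduli of all roots: 0.7692.
All moduli strictly greater than 1? No.
Verdict: Not invertible.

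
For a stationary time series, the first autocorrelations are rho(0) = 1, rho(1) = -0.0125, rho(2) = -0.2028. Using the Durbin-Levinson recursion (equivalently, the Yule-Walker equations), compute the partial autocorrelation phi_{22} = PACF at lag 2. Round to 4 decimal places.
\phi_{22} = -0.2030

The PACF at lag k is phi_{kk}, the last component of the solution
to the Yule-Walker system G_k phi = r_k where
  (G_k)_{ij} = rho(|i - j|), (r_k)_i = rho(i), i,j = 1..k.
Equivalently, Durbin-Levinson gives phi_{kk} iteratively:
  phi_{11} = rho(1)
  phi_{kk} = [rho(k) - sum_{j=1..k-1} phi_{k-1,j} rho(k-j)]
            / [1 - sum_{j=1..k-1} phi_{k-1,j} rho(j)],
  phi_{k,j} = phi_{k-1,j} - phi_{kk} phi_{k-1,k-j},  j = 1..k-1.
Step k = 1:
  phi_11 = rho(1) = -0.0125.
Step k = 2:
  phi_22 = [rho(2) - phi_11 rho(1)] / [1 - phi_11 rho(1)] = [-0.2028 - (-0.0125)(-0.0125)] / [1 - (-0.0125)(-0.0125)]
         = -0.20295625 / 0.99984375 = -0.203.
Therefore phi_{22} = -0.2030.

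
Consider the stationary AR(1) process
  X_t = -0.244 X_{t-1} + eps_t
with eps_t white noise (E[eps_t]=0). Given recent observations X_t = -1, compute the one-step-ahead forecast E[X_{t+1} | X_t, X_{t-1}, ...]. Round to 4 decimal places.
E[X_{t+1} \mid \mathcal F_t] = 0.2440

For an AR(p) model X_t = c + sum_i phi_i X_{t-i} + eps_t, the
one-step-ahead conditional mean is
  E[X_{t+1} | X_t, ...] = c + sum_i phi_i X_{t+1-i}.
Substitute known values:
  E[X_{t+1} | ...] = (-0.244) * (-1)
                   = 0.2440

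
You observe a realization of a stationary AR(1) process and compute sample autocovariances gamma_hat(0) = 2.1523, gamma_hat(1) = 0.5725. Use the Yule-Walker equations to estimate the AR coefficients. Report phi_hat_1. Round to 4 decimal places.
\hat\phi_{1} = 0.2660

The Yule-Walker equations for an AR(p) process read, in matrix form,
  Gamma_p phi = r_p,   with   (Gamma_p)_{ij} = gamma(|i - j|),
                       (r_p)_i = gamma(i),   i,j = 1..p.
Substitute the sample gammas (Toeplitz matrix and right-hand side of size 1):
  Gamma_p = [[2.1523]]
  r_p     = [0.5725]
With p = 1 this is the single equation gamma(0) phi_1 = gamma(1):
  phi_hat_1 = gamma(1) / gamma(0) = 0.5725 / 2.1523 = 0.2660.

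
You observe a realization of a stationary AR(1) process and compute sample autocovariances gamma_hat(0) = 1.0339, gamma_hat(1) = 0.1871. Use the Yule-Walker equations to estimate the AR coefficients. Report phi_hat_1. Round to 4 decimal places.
\hat\phi_{1} = 0.1810

The Yule-Walker equations for an AR(p) process read, in matrix form,
  Gamma_p phi = r_p,   with   (Gamma_p)_{ij} = gamma(|i - j|),
                       (r_p)_i = gamma(i),   i,j = 1..p.
Substitute the sample gammas (Toeplitz matrix and right-hand side of size 1):
  Gamma_p = [[1.0339]]
  r_p     = [0.1871]
With p = 1 this is the single equation gamma(0) phi_1 = gamma(1):
  phi_hat_1 = gamma(1) / gamma(0) = 0.1871 / 1.0339 = 0.1810.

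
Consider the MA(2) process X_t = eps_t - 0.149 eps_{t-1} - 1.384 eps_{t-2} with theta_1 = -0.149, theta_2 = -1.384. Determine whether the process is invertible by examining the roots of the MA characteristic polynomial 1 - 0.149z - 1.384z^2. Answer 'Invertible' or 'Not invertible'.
\text{Not invertible}

The MA(q) characteristic polynomial is P(z) = 1 - 0.149z - 1.384z^2.
Invertibility requires all roots to lie outside the unit circle, i.e. |z| > 1 for every root.
Set 1 + (-0.149) z + (-1.384) z^2 = 0, i.e. a z^2 + b z + c = 0 with a = -1.384, b = -0.149, c = 1.
Discriminant D = b^2 - 4ac = (-0.149)^2 - 4*(-1.384)*1 = 0.022201 - (-5.536) = 5.558201.
D >= 0, so the roots are real: z = (-b +/- sqrt(D)) / (2a) = (0.149 +/- 2.357584) / (-2.768).
  z_1 = (0.149 + 2.357584) / (-2.768) = -0.9056,   |z_1| = 0.9056.
  z_2 = (0.149 - 2.357584) / (-2.768) = 0.7979,   |z_2| = 0.7979.
Moduli of all roots: 0.9056, 0.7979.
All moduli strictly greater than 1? No.
Verdict: Not invertible.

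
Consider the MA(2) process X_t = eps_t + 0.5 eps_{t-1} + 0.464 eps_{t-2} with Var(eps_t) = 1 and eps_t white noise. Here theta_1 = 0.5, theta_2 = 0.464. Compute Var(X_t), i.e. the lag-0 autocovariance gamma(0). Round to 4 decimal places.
\gamma(0) = 1.4653

For an MA(q) process X_t = eps_t + sum_i theta_i eps_{t-i} with
Var(eps_t) = sigma^2, the variance is
  gamma(0) = sigma^2 * (1 + sum_i theta_i^2).
  sum_i theta_i^2 = (0.5)^2 + (0.464)^2 = 0.25 + 0.215296 = 0.465296.
  gamma(0) = 1 * (1 + 0.465296) = 1 * 1.465296 = 1.465296, which rounds to 1.4653.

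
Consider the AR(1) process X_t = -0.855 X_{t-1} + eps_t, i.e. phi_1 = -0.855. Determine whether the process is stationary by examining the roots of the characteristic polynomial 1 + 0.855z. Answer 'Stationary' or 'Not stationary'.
\text{Stationary}

The AR(p) characteristic polynomial is P(z) = 1 + 0.855z.
Stationarity requires all roots to lie outside the unit circle, i.e. |z| > 1 for every root.
This is linear in z: 1 + (0.855) z = 0  =>  z = -1/(0.855) = -1.169591,  |z| = 1.169591.
Moduli of all roots: 1.1696.
All moduli strictly greater than 1? Yes.
Verdict: Stationary.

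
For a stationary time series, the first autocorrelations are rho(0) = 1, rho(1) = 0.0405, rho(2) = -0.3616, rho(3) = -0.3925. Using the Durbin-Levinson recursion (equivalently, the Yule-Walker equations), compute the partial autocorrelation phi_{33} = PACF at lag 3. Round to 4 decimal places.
\phi_{33} = -0.4131

The PACF at lag k is phi_{kk}, the last component of the solution
to the Yule-Walker system G_k phi = r_k where
  (G_k)_{ij} = rho(|i - j|), (r_k)_i = rho(i), i,j = 1..k.
Equivalently, Durbin-Levinson gives phi_{kk} iteratively:
  phi_{11} = rho(1)
  phi_{kk} = [rho(k) - sum_{j=1..k-1} phi_{k-1,j} rho(k-j)]
            / [1 - sum_{j=1..k-1} phi_{k-1,j} rho(j)],
  phi_{k,j} = phi_{k-1,j} - phi_{kk} phi_{k-1,k-j},  j = 1..k-1.
Step k = 1:
  phi_11 = rho(1) = 0.0405.
Step k = 2:
  phi_22 = [rho(2) - phi_11 rho(1)] / [1 - phi_11 rho(1)] = [-0.3616 - (0.0405)(0.0405)] / [1 - (0.0405)(0.0405)]
         = -0.36324025 / 0.99835975 = -0.363837.
  Update: phi_21 = phi_11 - phi_22 phi_11 = 0.0405 - (-0.363837)(0.0405) = 0.055235.
Step k = 3:
  phi_33 = [rho(3) - phi_21 rho(2) - phi_22 rho(1)] / [1 - phi_21 rho(1) - phi_22 rho(2)]
    numerator   = -0.3925 - (0.055235)(-0.3616) - (-0.363837)(0.0405) = -0.35779148
    denominator = 1 - (0.055235)(0.0405) - (-0.363837)(-0.3616) = 0.86619949
  phi_33 = -0.35779148 / 0.86619949 = -0.4131.
Therefore phi_{33} = -0.4131.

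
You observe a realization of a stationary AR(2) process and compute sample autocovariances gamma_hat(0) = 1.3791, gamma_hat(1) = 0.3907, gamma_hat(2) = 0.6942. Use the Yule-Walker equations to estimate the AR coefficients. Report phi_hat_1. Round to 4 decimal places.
\hat\phi_{1} = 0.1530

The Yule-Walker equations for an AR(p) process read, in matrix form,
  Gamma_p phi = r_p,   with   (Gamma_p)_{ij} = gamma(|i - j|),
                       (r_p)_i = gamma(i),   i,j = 1..p.
Substitute the sample gammas (Toeplitz matrix and right-hand side of size 2):
  Gamma_p = [[1.3791, 0.3907], [0.3907, 1.3791]]
  r_p     = [0.3907, 0.6942]
Written out:
  1.3791 phi_1 + 0.3907 phi_2 = 0.3907
  0.3907 phi_1 + 1.3791 phi_2 = 0.6942
Solve by Cramer's rule:
  det = gamma(0)^2 - gamma(1)^2 = (1.3791)^2 - (0.3907)^2 = 1.90191681 - 0.15264649 = 1.74927032
  phi_hat_1 = [gamma(1) gamma(0) - gamma(1) gamma(2)] / det = [(0.3907)(1.3791) - (0.3907)(0.6942)] / 1.74927032 = 0.26759043 / 1.74927032 = 0.153
  phi_hat_2 = [gamma(0) gamma(2) - gamma(1)^2] / det = [(1.3791)(0.6942) - (0.3907)^2] / 1.74927032 = 0.80472473 / 1.74927032 = 0.46
So phi_hat = [0.1530, 0.4600].
Therefore phi_hat_1 = 0.1530.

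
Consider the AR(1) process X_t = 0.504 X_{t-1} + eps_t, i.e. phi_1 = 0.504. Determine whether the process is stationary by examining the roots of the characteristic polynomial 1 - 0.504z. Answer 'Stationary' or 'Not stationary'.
\text{Stationary}

The AR(p) characteristic polynomial is P(z) = 1 - 0.504z.
Stationarity requires all roots to lie outside the unit circle, i.e. |z| > 1 for every root.
This is linear in z: 1 + (-0.504) z = 0  =>  z = -1/(-0.504) = 1.984127,  |z| = 1.984127.
Moduli of all roots: 1.9841.
All moduli strictly greater than 1? Yes.
Verdict: Stationary.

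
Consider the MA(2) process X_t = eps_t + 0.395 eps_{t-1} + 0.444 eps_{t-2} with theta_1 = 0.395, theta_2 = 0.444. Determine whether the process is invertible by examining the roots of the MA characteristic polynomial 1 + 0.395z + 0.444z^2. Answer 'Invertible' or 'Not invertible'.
\text{Invertible}

The MA(q) characteristic polynomial is P(z) = 1 + 0.395z + 0.444z^2.
Invertibility requires all roots to lie outside the unit circle, i.e. |z| > 1 for every root.
Set 1 + (0.395) z + (0.444) z^2 = 0, i.e. a z^2 + b z + c = 0 with a = 0.444, b = 0.395, c = 1.
Discriminant D = b^2 - 4ac = (0.395)^2 - 4*(0.444)*1 = 0.156025 - (1.776) = -1.619975.
D < 0, so the roots are the complex-conjugate pair z = (-b +/- i sqrt(-D)) / (2a) = -0.4448 +/- 1.4333i.
For a conjugate pair |z|^2 = z * conj(z) = (product of roots) = c/a = 1/(0.444) = 2.252252, so |z| = sqrt(2.252252) = 1.5008 for both roots.
Moduli of all roots: 1.5008, 1.5008.
All moduli strictly greater than 1? Yes.
Verdict: Invertible.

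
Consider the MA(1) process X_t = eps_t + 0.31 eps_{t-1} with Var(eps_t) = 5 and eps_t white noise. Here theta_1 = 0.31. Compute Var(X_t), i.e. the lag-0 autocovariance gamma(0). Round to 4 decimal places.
\gamma(0) = 5.4805

For an MA(q) process X_t = eps_t + sum_i theta_i eps_{t-i} with
Var(eps_t) = sigma^2, the variance is
  gamma(0) = sigma^2 * (1 + sum_i theta_i^2).
  sum_i theta_i^2 = (0.31)^2 = 0.0961.
  gamma(0) = 5 * (1 + 0.0961) = 5 * 1.0961 = 5.4805.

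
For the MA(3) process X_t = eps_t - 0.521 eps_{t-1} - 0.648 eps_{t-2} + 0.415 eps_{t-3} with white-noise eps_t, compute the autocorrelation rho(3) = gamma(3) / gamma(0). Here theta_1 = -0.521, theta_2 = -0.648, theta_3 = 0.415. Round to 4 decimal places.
\rho(3) = 0.2227

For an MA(q) process with theta_0 = 1, the autocovariance is
  gamma(k) = sigma^2 * sum_{i=0..q-k} theta_i * theta_{i+k},
and rho(k) = gamma(k) / gamma(0). Sigma^2 cancels.
  numerator   = (1)*(0.415) = 0.415.
  denominator = (1)^2 + (-0.521)^2 + (-0.648)^2 + (0.415)^2 = 1.86357.
  rho(3) = 0.415 / 1.86357 = 0.2227.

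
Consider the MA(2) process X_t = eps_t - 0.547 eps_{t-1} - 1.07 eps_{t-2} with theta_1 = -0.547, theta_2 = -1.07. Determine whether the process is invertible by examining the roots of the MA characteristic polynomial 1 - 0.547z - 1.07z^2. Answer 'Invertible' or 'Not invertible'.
\text{Not invertible}

The MA(q) characteristic polynomial is P(z) = 1 - 0.547z - 1.07z^2.
Invertibility requires all roots to lie outside the unit circle, i.e. |z| > 1 for every root.
Set 1 + (-0.547) z + (-1.07) z^2 = 0, i.e. a z^2 + b z + c = 0 with a = -1.07, b = -0.547, c = 1.
Discriminant D = b^2 - 4ac = (-0.547)^2 - 4*(-1.07)*1 = 0.299209 - (-4.28) = 4.579209.
D >= 0, so the roots are real: z = (-b +/- sqrt(D)) / (2a) = (0.547 +/- 2.139909) / (-2.14).
  z_1 = (0.547 + 2.139909) / (-2.14) = -1.2556,   |z_1| = 1.2556.
  z_2 = (0.547 - 2.139909) / (-2.14) = 0.7443,   |z_2| = 0.7443.
Moduli of all roots: 1.2556, 0.7443.
All moduli strictly greater than 1? No.
Verdict: Not invertible.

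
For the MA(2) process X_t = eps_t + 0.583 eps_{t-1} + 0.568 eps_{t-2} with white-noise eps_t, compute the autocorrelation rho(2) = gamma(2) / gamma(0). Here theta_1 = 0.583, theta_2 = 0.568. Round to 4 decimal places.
\rho(2) = 0.3417

For an MA(q) process with theta_0 = 1, the autocovariance is
  gamma(k) = sigma^2 * sum_{i=0..q-k} theta_i * theta_{i+k},
and rho(k) = gamma(k) / gamma(0). Sigma^2 cancels.
  numerator   = (1)*(0.568) = 0.568.
  denominator = (1)^2 + (0.583)^2 + (0.568)^2 = 1.662513.
  rho(2) = 0.568 / 1.662513 = 0.3417.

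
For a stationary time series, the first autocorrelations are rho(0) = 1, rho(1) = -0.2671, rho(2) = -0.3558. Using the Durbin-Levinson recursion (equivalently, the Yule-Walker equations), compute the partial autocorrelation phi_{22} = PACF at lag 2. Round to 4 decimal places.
\phi_{22} = -0.4600

The PACF at lag k is phi_{kk}, the last component of the solution
to the Yule-Walker system G_k phi = r_k where
  (G_k)_{ij} = rho(|i - j|), (r_k)_i = rho(i), i,j = 1..k.
Equivalently, Durbin-Levinson gives phi_{kk} iteratively:
  phi_{11} = rho(1)
  phi_{kk} = [rho(k) - sum_{j=1..k-1} phi_{k-1,j} rho(k-j)]
            / [1 - sum_{j=1..k-1} phi_{k-1,j} rho(j)],
  phi_{k,j} = phi_{k-1,j} - phi_{kk} phi_{k-1,k-j},  j = 1..k-1.
Step k = 1:
  phi_11 = rho(1) = -0.2671.
Step k = 2:
  phi_22 = [rho(2) - phi_11 rho(1)] / [1 - phi_11 rho(1)] = [-0.3558 - (-0.2671)(-0.2671)] / [1 - (-0.2671)(-0.2671)]
         = -0.42714241 / 0.92865759 = -0.46.
Therefore phi_{22} = -0.4600.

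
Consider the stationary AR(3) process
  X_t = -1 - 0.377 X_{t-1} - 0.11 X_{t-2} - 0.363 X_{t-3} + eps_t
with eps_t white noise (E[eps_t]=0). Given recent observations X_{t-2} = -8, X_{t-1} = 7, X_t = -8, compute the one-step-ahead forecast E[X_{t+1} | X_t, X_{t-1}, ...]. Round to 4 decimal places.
E[X_{t+1} \mid \mathcal F_t] = 4.1500

For an AR(p) model X_t = c + sum_i phi_i X_{t-i} + eps_t, the
one-step-ahead conditional mean is
  E[X_{t+1} | X_t, ...] = c + sum_i phi_i X_{t+1-i}.
Substitute known values:
  E[X_{t+1} | ...] = -1 + (-0.377) * (-8) + (-0.11) * (7) + (-0.363) * (-8)
                   = 4.1500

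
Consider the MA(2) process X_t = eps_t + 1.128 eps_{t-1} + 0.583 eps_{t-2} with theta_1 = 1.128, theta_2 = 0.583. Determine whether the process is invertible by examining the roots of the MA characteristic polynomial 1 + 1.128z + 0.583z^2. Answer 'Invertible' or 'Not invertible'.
\text{Invertible}

The MA(q) characteristic polynomial is P(z) = 1 + 1.128z + 0.583z^2.
Invertibility requires all roots to lie outside the unit circle, i.e. |z| > 1 for every root.
Set 1 + (1.128) z + (0.583) z^2 = 0, i.e. a z^2 + b z + c = 0 with a = 0.583, b = 1.128, c = 1.
Discriminant D = b^2 - 4ac = (1.128)^2 - 4*(0.583)*1 = 1.272384 - (2.332) = -1.059616.
D < 0, so the roots are the complex-conjugate pair z = (-b +/- i sqrt(-D)) / (2a) = -0.9674 +/- 0.8828i.
For a conjugate pair |z|^2 = z * conj(z) = (product of roots) = c/a = 1/(0.583) = 1.715266, so |z| = sqrt(1.715266) = 1.3097 for both roots.
Moduli of all roots: 1.3097, 1.3097.
All moduli strictly greater than 1? Yes.
Verdict: Invertible.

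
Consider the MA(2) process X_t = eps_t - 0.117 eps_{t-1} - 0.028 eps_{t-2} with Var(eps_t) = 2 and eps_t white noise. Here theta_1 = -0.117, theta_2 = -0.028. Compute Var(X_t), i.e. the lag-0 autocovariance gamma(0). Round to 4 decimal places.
\gamma(0) = 2.0289

For an MA(q) process X_t = eps_t + sum_i theta_i eps_{t-i} with
Var(eps_t) = sigma^2, the variance is
  gamma(0) = sigma^2 * (1 + sum_i theta_i^2).
  sum_i theta_i^2 = (-0.117)^2 + (-0.028)^2 = 0.013689 + 0.000784 = 0.014473.
  gamma(0) = 2 * (1 + 0.014473) = 2 * 1.014473 = 2.028946, which rounds to 2.0289.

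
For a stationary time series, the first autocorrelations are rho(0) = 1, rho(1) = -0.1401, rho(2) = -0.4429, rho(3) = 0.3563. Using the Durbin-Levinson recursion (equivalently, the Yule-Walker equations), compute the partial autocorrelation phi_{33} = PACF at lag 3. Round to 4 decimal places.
\phi_{33} = 0.2609

The PACF at lag k is phi_{kk}, the last component of the solution
to the Yule-Walker system G_k phi = r_k where
  (G_k)_{ij} = rho(|i - j|), (r_k)_i = rho(i), i,j = 1..k.
Equivalently, Durbin-Levinson gives phi_{kk} iteratively:
  phi_{11} = rho(1)
  phi_{kk} = [rho(k) - sum_{j=1..k-1} phi_{k-1,j} rho(k-j)]
            / [1 - sum_{j=1..k-1} phi_{k-1,j} rho(j)],
  phi_{k,j} = phi_{k-1,j} - phi_{kk} phi_{k-1,k-j},  j = 1..k-1.
Step k = 1:
  phi_11 = rho(1) = -0.1401.
Step k = 2:
  phi_22 = [rho(2) - phi_11 rho(1)] / [1 - phi_11 rho(1)] = [-0.4429 - (-0.1401)(-0.1401)] / [1 - (-0.1401)(-0.1401)]
         = -0.46252801 / 0.98037199 = -0.471788.
  Update: phi_21 = phi_11 - phi_22 phi_11 = -0.1401 - (-0.471788)(-0.1401) = -0.206198.
Step k = 3:
  phi_33 = [rho(3) - phi_21 rho(2) - phi_22 rho(1)] / [1 - phi_21 rho(1) - phi_22 rho(2)]
    numerator   = 0.3563 - (-0.206198)(-0.4429) - (-0.471788)(-0.1401) = 0.19887757
    denominator = 1 - (-0.206198)(-0.1401) - (-0.471788)(-0.4429) = 0.7621567
  phi_33 = 0.19887757 / 0.7621567 = 0.2609.
Therefore phi_{33} = 0.2609.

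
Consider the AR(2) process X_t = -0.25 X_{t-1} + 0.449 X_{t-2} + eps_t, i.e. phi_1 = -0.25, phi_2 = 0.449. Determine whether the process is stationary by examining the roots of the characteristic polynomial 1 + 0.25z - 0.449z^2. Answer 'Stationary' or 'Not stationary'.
\text{Stationary}

The AR(p) characteristic polynomial is P(z) = 1 + 0.25z - 0.449z^2.
Stationarity requires all roots to lie outside the unit circle, i.e. |z| > 1 for every root.
Set 1 + (0.25) z + (-0.449) z^2 = 0, i.e. a z^2 + b z + c = 0 with a = -0.449, b = 0.25, c = 1.
Discriminant D = b^2 - 4ac = (0.25)^2 - 4*(-0.449)*1 = 0.0625 - (-1.796) = 1.8585.
D >= 0, so the roots are real: z = (-b +/- sqrt(D)) / (2a) = (-0.25 +/- 1.363268) / (-0.898).
  z_1 = (-0.25 + 1.363268) / (-0.898) = -1.2397,   |z_1| = 1.2397.
  z_2 = (-0.25 - 1.363268) / (-0.898) = 1.7965,   |z_2| = 1.7965.
Moduli of all roots: 1.2397, 1.7965.
All moduli strictly greater than 1? Yes.
Verdict: Stationary.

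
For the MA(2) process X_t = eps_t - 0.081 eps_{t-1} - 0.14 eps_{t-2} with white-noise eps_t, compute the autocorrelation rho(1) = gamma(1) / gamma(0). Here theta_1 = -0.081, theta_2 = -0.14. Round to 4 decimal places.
\rho(1) = -0.0679

For an MA(q) process with theta_0 = 1, the autocovariance is
  gamma(k) = sigma^2 * sum_{i=0..q-k} theta_i * theta_{i+k},
and rho(k) = gamma(k) / gamma(0). Sigma^2 cancels.
  numerator   = (1)*(-0.081) + (-0.081)*(-0.14) = -0.06966.
  denominator = (1)^2 + (-0.081)^2 + (-0.14)^2 = 1.026161.
  rho(1) = -0.06966 / 1.026161 = -0.0679.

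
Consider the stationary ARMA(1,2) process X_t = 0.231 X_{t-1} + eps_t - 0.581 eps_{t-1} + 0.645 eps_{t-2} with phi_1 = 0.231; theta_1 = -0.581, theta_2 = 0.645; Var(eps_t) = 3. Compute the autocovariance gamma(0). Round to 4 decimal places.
\gamma(0) = 4.3761

Multiply the model equation by X_{t-k} and take expectations. With theta_0 = psi_0 = 1 and psi_j the MA(infinity) weights, this gives
  gamma(k) - sum_i phi_i gamma(k-i) = c_k,
  c_k = sigma^2 * sum_{j=k..q} theta_j psi_{j-k}   (c_k = 0 for k > q),
using gamma(-m) = gamma(m).
psi-weights needed (psi_j = theta_j + sum_i phi_i psi_{j-i}):
  psi_1 = theta_1 + phi_1 = -0.581 + (0.231) = -0.35
  psi_2 = theta_2 + phi_1 psi_1 = 0.645 + (0.231)(-0.35) = 0.56415
Right-hand sides:
  c_0 = sigma^2 (1 + theta_1 psi_1 + theta_2 psi_2) = 3 * (1 + (-0.581)(-0.35) + (0.645)(0.56415)) = 3 * 1.567227 = 4.70168
  c_1 = sigma^2 (theta_1 + theta_2 psi_1) = 3 * (-0.581 + (0.645)(-0.35)) = -2.42025
  c_2 = sigma^2 theta_2 = 3 * (0.645) = 1.935
Equations for k = 0 and k = 1 (AR order 1):
  gamma(0) = phi_1 gamma(1) + c_0
  gamma(1) = phi_1 gamma(0) + c_1
Substituting the second into the first: gamma(0) (1 - phi_1^2) = c_0 + phi_1 c_1, so
  gamma(0) = (c_0 + phi_1 c_1) / (1 - phi_1^2) = (4.70168 + (0.231)(-2.42025)) / (1 - (0.231)^2) = 4.142603 / 0.946639 = 4.376116.
Therefore gamma(0) = 4.3761 (to 4 decimal places).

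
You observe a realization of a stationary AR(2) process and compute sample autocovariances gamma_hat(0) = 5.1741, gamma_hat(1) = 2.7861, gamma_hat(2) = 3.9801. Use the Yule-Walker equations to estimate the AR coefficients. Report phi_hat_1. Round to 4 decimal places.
\hat\phi_{1} = 0.1750

The Yule-Walker equations for an AR(p) process read, in matrix form,
  Gamma_p phi = r_p,   with   (Gamma_p)_{ij} = gamma(|i - j|),
                       (r_p)_i = gamma(i),   i,j = 1..p.
Substitute the sample gammas (Toeplitz matrix and right-hand side of size 2):
  Gamma_p = [[5.1741, 2.7861], [2.7861, 5.1741]]
  r_p     = [2.7861, 3.9801]
Written out:
  5.1741 phi_1 + 2.7861 phi_2 = 2.7861
  2.7861 phi_1 + 5.1741 phi_2 = 3.9801
Solve by Cramer's rule:
  det = gamma(0)^2 - gamma(1)^2 = (5.1741)^2 - (2.7861)^2 = 26.77131081 - 7.76235321 = 19.0089576
  phi_hat_1 = [gamma(1) gamma(0) - gamma(1) gamma(2)] / det = [(2.7861)(5.1741) - (2.7861)(3.9801)] / 19.0089576 = 3.3266034 / 19.0089576 = 0.175
  phi_hat_2 = [gamma(0) gamma(2) - gamma(1)^2] / det = [(5.1741)(3.9801) - (2.7861)^2] / 19.0089576 = 12.8310822 / 19.0089576 = 0.675
So phi_hat = [0.1750, 0.6750].
Therefore phi_hat_1 = 0.1750.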